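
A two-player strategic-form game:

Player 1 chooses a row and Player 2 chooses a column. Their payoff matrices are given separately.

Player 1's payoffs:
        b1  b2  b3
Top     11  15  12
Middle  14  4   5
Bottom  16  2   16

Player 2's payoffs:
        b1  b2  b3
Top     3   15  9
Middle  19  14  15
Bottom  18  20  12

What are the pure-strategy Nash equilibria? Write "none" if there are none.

Check each profile: it is a Nash equilibrium iff no player can strictly gain by switching unilaterally.
(Top, b1): Player 1 can switch to Middle (11 → 14). Not NE.
(Top, b2): Player 1 gets 15, best alternative 4; Player 2 gets 15, best alternative 9. No profitable deviation — NE.
(Top, b3): Player 1 can switch to Bottom (12 → 16). Not NE.
(Middle, b1): Player 1 can switch to Bottom (14 → 16). Not NE.
(Middle, b2): Player 1 can switch to Top (4 → 15). Not NE.
(Middle, b3): Player 1 can switch to Top (5 → 12). Not NE.
(Bottom, b1): Player 2 can switch to b2 (18 → 20). Not NE.
(The remaining 2 profiles each have a profitable deviation by the same check.)

Pure NE: (Top, b2)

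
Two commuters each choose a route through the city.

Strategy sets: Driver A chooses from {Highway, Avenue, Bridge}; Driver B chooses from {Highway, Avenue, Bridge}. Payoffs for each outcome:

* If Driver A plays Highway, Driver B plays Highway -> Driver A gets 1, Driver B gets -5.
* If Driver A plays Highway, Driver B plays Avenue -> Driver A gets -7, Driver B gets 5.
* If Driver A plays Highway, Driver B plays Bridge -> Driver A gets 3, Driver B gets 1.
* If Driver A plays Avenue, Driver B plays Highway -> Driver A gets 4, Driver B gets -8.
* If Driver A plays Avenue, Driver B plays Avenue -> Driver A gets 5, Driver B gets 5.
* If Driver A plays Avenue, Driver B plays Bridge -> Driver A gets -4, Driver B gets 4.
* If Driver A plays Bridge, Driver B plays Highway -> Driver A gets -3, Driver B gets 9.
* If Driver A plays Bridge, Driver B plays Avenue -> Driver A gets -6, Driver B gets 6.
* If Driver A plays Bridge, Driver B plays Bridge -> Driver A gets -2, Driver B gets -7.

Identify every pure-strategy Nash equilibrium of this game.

Pure NE: (Avenue, Avenue)

(Highway, Highway): Driver A can switch to Avenue (1 → 4). Not NE.
(Highway, Avenue): Driver A can switch to Avenue (-7 → 5). Not NE.
(Highway, Bridge): Driver B can switch to Avenue (1 → 5). Not NE.
(Avenue, Highway): Driver B can switch to Avenue (-8 → 5). Not NE.
(Avenue, Avenue): Driver A gets 5, best alternative -6; Driver B gets 5, best alternative 4. No profitable deviation — NE.
(Avenue, Bridge): Driver A can switch to Highway (-4 → 3). Not NE.
(Bridge, Highway): Driver A can switch to Highway (-3 → 1). Not NE.
(Bridge, Avenue): Driver A can switch to Avenue (-6 → 5). Not NE.
(Bridge, Bridge): Driver A can switch to Highway (-2 → 3). Not NE.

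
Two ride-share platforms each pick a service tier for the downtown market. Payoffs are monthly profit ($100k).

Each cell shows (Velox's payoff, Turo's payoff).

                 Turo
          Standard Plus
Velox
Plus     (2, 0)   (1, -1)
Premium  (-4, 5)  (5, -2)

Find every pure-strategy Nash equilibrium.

Pure NE: (Plus, Standard)

Velox against Standard: payoffs 2, -4 → best response Plus.
Velox against Plus: payoffs 1, 5 → best response Premium.
Turo against Plus: payoffs 0, -1 → best response Standard.
Turo against Premium: payoffs 5, -2 → best response Standard.
Mutual best responses: (Plus, Standard).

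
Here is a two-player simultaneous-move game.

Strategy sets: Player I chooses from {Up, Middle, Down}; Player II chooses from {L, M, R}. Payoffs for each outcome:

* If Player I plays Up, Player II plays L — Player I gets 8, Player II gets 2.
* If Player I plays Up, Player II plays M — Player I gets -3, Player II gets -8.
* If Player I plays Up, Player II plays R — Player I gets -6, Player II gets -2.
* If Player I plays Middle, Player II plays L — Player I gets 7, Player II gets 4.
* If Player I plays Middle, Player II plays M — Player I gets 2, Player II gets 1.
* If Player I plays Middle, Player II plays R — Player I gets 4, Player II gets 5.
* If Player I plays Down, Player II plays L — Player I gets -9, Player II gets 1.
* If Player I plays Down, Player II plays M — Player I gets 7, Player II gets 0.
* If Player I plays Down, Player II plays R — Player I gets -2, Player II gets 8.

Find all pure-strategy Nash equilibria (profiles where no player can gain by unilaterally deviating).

Pure-strategy Nash equilibria: (Up, L) and (Middle, R)

Mark each player's best response to every combination of opponents' strategies; a profile where every player is best-responding is a pure Nash equilibrium.
Player I against L: payoffs 8, 7, -9 → best response Up.
Player I against M: payoffs -3, 2, 7 → best response Down.
Player I against R: payoffs -6, 4, -2 → best response Middle.
Player II against Up: payoffs 2, -8, -2 → best response L.
Player II against Middle: payoffs 4, 1, 5 → best response R.
Player II against Down: payoffs 1, 0, 8 → best response R.
Mutual best responses: (Up, L); (Middle, R).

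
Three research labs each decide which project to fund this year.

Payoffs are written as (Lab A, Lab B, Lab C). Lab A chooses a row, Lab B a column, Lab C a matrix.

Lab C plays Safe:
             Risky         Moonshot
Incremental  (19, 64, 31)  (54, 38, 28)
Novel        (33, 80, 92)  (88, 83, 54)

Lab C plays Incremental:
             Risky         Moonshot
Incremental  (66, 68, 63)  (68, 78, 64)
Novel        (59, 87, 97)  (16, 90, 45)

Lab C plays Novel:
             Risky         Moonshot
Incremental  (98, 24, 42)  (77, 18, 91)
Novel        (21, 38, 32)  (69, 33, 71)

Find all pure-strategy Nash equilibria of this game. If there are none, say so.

Mark each player's best response to every combination of opponents' strategies; a profile where every player is best-responding is a pure Nash equilibrium.
Lab A against (Risky, Safe): payoffs 19, 33 → best response Novel.
Lab A against (Risky, Incremental): payoffs 66, 59 → best response Incremental.
Lab A against (Risky, Novel): payoffs 98, 21 → best response Incremental.
Lab A against (Moonshot, Safe): payoffs 54, 88 → best response Novel.
Lab A against (Moonshot, Incremental): payoffs 68, 16 → best response Incremental.
Lab A against (Moonshot, Novel): payoffs 77, 69 → best response Incremental.
Lab B against (Incremental, Safe): payoffs 64, 38 → best response Risky.
Lab B against (Incremental, Incremental): payoffs 68, 78 → best response Moonshot.
Lab B against (Incremental, Novel): payoffs 24, 18 → best response Risky.
Lab B against (Novel, Safe): payoffs 80, 83 → best response Moonshot.
Lab B against (Novel, Incremental): payoffs 87, 90 → best response Moonshot.
Lab B against (Novel, Novel): payoffs 38, 33 → best response Risky.
Lab C against (Incremental, Risky): payoffs 31, 63, 42 → best response Incremental.
Lab C against (Incremental, Moonshot): payoffs 28, 64, 91 → best response Novel.
Lab C against (Novel, Risky): payoffs 92, 97, 32 → best response Incremental.
Lab C against (Novel, Moonshot): payoffs 54, 45, 71 → best response Novel.
No profile is a mutual best response for all players.

none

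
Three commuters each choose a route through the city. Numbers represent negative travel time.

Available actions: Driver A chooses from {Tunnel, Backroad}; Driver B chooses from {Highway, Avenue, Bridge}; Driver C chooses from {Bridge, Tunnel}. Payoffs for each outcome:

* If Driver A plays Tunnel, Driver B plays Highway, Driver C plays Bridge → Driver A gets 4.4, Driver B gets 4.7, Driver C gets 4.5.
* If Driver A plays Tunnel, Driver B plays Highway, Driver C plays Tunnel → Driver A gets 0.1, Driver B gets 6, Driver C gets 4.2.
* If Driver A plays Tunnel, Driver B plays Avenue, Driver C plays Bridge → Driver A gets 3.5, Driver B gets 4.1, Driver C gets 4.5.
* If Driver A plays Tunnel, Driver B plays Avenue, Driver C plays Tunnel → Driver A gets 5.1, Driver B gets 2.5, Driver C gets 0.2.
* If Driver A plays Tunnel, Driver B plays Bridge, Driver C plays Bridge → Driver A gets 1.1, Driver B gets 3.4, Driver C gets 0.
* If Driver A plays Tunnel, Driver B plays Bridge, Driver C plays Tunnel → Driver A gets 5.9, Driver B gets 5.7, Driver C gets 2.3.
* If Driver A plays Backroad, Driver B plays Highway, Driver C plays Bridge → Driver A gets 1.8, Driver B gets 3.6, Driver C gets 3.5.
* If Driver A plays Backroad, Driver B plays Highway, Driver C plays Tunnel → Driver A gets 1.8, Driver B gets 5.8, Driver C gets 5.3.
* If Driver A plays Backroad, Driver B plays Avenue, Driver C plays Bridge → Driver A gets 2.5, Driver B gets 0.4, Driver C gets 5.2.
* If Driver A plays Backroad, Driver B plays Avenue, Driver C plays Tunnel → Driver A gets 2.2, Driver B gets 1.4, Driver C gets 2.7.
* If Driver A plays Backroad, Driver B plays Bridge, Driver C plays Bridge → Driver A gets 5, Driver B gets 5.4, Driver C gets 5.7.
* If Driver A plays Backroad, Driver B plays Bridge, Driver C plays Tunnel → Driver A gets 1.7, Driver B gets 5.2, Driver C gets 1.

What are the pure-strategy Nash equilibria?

Mark each player's best response to every combination of opponents' strategies; a profile where every player is best-responding is a pure Nash equilibrium.
Driver A against (Highway, Bridge): payoffs 4.4, 1.8 → best response Tunnel.
Driver A against (Highway, Tunnel): payoffs 0.1, 1.8 → best response Backroad.
Driver A against (Avenue, Bridge): payoffs 3.5, 2.5 → best response Tunnel.
Driver A against (Avenue, Tunnel): payoffs 5.1, 2.2 → best response Tunnel.
Driver A against (Bridge, Bridge): payoffs 1.1, 5 → best response Backroad.
Driver A against (Bridge, Tunnel): payoffs 5.9, 1.7 → best response Tunnel.
Driver B against (Tunnel, Bridge): payoffs 4.7, 4.1, 3.4 → best response Highway.
Driver B against (Tunnel, Tunnel): payoffs 6, 2.5, 5.7 → best response Highway.
Driver B against (Backroad, Bridge): payoffs 3.6, 0.4, 5.4 → best response Bridge.
Driver B against (Backroad, Tunnel): payoffs 5.8, 1.4, 5.2 → best response Highway.
Driver C against (Tunnel, Highway): payoffs 4.5, 4.2 → best response Bridge.
Driver C against (Tunnel, Avenue): payoffs 4.5, 0.2 → best response Bridge.
Driver C against (Tunnel, Bridge): payoffs 0, 2.3 → best response Tunnel.
Driver C against (Backroad, Highway): payoffs 3.5, 5.3 → best response Tunnel.
Driver C against (Backroad, Avenue): payoffs 5.2, 2.7 → best response Bridge.
Driver C against (Backroad, Bridge): payoffs 5.7, 1 → best response Bridge.
Mutual best responses: (Tunnel, Highway, Bridge); (Backroad, Highway, Tunnel); (Backroad, Bridge, Bridge).

(Tunnel, Highway, Bridge) and (Backroad, Highway, Tunnel) and (Backroad, Bridge, Bridge)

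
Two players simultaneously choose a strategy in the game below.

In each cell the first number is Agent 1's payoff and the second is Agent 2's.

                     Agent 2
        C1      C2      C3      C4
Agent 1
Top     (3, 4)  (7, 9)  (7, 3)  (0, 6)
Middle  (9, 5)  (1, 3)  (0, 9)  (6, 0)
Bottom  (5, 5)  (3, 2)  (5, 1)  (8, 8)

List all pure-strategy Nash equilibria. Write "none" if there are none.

The pure Nash equilibria are (Top, C2) and (Bottom, C4).

Check each profile: it is a Nash equilibrium iff no player can strictly gain by switching unilaterally.
(Top, C1): Agent 1 can switch to Middle (3 → 9). Not NE.
(Top, C2): Agent 1 gets 7, best alternative 3; Agent 2 gets 9, best alternative 6. No profitable deviation — NE.
(Top, C3): Agent 2 can switch to C1 (3 → 4). Not NE.
(Top, C4): Agent 1 can switch to Middle (0 → 6). Not NE.
(Middle, C1): Agent 2 can switch to C3 (5 → 9). Not NE.
(Middle, C2): Agent 1 can switch to Top (1 → 7). Not NE.
(Middle, C3): Agent 1 can switch to Top (0 → 7). Not NE.
(Middle, C4): Agent 1 can switch to Bottom (6 → 8). Not NE.
(Bottom, C1): Agent 1 can switch to Middle (5 → 9). Not NE.
(Bottom, C2): Agent 1 can switch to Top (3 → 7). Not NE.
(Bottom, C3): Agent 1 can switch to Top (5 → 7). Not NE.
(Bottom, C4): Agent 1 gets 8, best alternative 6; Agent 2 gets 8, best alternative 5. No profitable deviation — NE.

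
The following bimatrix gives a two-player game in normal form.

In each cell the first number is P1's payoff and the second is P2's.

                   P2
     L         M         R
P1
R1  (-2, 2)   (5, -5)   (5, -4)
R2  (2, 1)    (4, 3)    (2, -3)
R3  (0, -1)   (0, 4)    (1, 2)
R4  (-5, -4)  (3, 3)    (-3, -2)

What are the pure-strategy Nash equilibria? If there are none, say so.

(R1, L): P1 can switch to R2 (-2 → 2). Not NE.
(R1, M): P2 can switch to L (-5 → 2). Not NE.
(R1, R): P2 can switch to L (-4 → 2). Not NE.
(R2, L): P2 can switch to M (1 → 3). Not NE.
(R2, M): P1 can switch to R1 (4 → 5). Not NE.
(R2, R): P1 can switch to R1 (2 → 5). Not NE.
(The remaining 6 profiles each have a profitable deviation by the same check.)

none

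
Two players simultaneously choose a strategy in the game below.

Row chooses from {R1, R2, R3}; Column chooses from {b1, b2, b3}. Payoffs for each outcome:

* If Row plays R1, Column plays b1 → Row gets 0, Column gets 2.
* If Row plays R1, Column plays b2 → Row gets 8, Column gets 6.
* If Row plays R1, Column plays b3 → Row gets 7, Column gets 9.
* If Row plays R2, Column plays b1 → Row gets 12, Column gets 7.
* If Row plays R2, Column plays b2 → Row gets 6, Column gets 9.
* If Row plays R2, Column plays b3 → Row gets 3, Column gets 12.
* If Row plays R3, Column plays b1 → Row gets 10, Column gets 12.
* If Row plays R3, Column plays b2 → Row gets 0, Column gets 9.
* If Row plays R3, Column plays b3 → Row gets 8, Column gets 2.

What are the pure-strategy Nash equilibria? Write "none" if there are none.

For each strategy profile, look for a profitable unilateral deviation.
(R1, b1): Row can switch to R2 (0 → 12). Not NE.
(R1, b2): Column can switch to b3 (6 → 9). Not NE.
(R1, b3): Row can switch to R3 (7 → 8). Not NE.
(R2, b1): Column can switch to b2 (7 → 9). Not NE.
(R2, b2): Row can switch to R1 (6 → 8). Not NE.
(R2, b3): Row can switch to R1 (3 → 7). Not NE.
(R3, b1): Row can switch to R2 (10 → 12). Not NE.
(R3, b2): Row can switch to R1 (0 → 8). Not NE.
(The remaining 1 profile has a profitable deviation by the same check.)

none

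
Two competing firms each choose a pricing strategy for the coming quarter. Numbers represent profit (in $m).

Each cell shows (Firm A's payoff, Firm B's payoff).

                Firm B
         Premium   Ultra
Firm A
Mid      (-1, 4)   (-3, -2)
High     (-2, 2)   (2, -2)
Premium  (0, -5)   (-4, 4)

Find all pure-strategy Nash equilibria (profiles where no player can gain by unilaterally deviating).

There is no pure-strategy Nash equilibrium.

(Mid, Premium): Firm A can switch to Premium (-1 → 0). Not NE.
(Mid, Ultra): Firm A can switch to High (-3 → 2). Not NE.
(High, Premium): Firm A can switch to Mid (-2 → -1). Not NE.
(High, Ultra): Firm B can switch to Premium (-2 → 2). Not NE.
(Premium, Premium): Firm B can switch to Ultra (-5 → 4). Not NE.
(Premium, Ultra): Firm A can switch to Mid (-4 → -3). Not NE.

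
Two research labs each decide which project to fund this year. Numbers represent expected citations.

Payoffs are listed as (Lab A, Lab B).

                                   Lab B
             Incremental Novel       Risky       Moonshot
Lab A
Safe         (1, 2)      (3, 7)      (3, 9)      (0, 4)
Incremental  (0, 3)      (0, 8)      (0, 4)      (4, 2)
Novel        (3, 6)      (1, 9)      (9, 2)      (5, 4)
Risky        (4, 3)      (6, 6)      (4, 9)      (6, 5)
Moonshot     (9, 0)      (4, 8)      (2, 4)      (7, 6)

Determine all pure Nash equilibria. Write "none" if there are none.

(Safe, Incremental): Lab A can switch to Novel (1 → 3). Not NE.
(Safe, Novel): Lab A can switch to Risky (3 → 6). Not NE.
(Safe, Risky): Lab A can switch to Novel (3 → 9). Not NE.
(Safe, Moonshot): Lab A can switch to Incremental (0 → 4). Not NE.
(Incremental, Incremental): Lab A can switch to Safe (0 → 1). Not NE.
(Incremental, Novel): Lab A can switch to Safe (0 → 3). Not NE.
(Incremental, Risky): Lab A can switch to Safe (0 → 3). Not NE.
(Incremental, Moonshot): Lab A can switch to Novel (4 → 5). Not NE.
(Novel, Incremental): Lab A can switch to Risky (3 → 4). Not NE.
(Novel, Novel): Lab A can switch to Safe (1 → 3). Not NE.
(Novel, Risky): Lab B can switch to Incremental (2 → 6). Not NE.
(Novel, Moonshot): Lab A can switch to Risky (5 → 6). Not NE.
(The remaining 8 profiles each have a profitable deviation by the same check.)

none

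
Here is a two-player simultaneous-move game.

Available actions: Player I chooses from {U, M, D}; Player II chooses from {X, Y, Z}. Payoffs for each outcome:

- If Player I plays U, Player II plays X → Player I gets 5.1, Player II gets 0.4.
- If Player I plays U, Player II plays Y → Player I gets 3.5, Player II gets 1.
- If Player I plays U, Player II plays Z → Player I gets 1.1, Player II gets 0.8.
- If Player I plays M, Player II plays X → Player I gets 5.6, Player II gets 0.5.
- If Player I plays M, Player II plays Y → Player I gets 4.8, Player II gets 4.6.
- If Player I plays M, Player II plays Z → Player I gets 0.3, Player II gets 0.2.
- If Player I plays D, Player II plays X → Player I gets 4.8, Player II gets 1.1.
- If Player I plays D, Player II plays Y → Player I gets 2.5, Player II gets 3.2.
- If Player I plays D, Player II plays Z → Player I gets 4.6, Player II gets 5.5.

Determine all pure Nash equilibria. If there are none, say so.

Pure-strategy Nash equilibria: (M, Y); (D, Z)

(U, X): Player I can switch to M (5.1 → 5.6). Not NE.
(U, Y): Player I can switch to M (3.5 → 4.8). Not NE.
(U, Z): Player I can switch to D (1.1 → 4.6). Not NE.
(M, X): Player II can switch to Y (0.5 → 4.6). Not NE.
(M, Y): Player I gets 4.8, best alternative 3.5; Player II gets 4.6, best alternative 0.5. No profitable deviation — NE.
(M, Z): Player I can switch to U (0.3 → 1.1). Not NE.
(D, X): Player I can switch to U (4.8 → 5.1). Not NE.
(D, Y): Player I can switch to U (2.5 → 3.5). Not NE.
(D, Z): Player I gets 4.6, best alternative 1.1; Player II gets 5.5, best alternative 3.2. No profitable deviation — NE.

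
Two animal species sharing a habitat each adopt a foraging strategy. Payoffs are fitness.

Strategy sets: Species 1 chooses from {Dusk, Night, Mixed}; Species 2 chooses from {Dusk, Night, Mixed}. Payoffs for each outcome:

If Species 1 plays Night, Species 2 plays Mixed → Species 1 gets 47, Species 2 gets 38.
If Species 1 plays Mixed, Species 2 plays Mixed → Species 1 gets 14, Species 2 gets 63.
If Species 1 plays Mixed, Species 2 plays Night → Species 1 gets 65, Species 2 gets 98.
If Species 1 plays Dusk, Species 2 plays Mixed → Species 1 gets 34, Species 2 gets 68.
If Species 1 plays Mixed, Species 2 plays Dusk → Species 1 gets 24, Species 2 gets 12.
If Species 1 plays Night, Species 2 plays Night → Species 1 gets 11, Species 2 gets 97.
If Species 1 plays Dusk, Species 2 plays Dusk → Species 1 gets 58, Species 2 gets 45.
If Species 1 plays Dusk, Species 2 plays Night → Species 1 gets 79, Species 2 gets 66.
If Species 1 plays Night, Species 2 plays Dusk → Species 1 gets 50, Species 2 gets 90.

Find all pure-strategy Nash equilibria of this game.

No pure-strategy Nash equilibrium.

Species 1 against Dusk: payoffs 58, 50, 24 → best response Dusk.
Species 1 against Night: payoffs 79, 11, 65 → best response Dusk.
Species 1 against Mixed: payoffs 34, 47, 14 → best response Night.
Species 2 against Dusk: payoffs 45, 66, 68 → best response Mixed.
Species 2 against Night: payoffs 90, 97, 38 → best response Night.
Species 2 against Mixed: payoffs 12, 98, 63 → best response Night.
No profile is a mutual best response for all players.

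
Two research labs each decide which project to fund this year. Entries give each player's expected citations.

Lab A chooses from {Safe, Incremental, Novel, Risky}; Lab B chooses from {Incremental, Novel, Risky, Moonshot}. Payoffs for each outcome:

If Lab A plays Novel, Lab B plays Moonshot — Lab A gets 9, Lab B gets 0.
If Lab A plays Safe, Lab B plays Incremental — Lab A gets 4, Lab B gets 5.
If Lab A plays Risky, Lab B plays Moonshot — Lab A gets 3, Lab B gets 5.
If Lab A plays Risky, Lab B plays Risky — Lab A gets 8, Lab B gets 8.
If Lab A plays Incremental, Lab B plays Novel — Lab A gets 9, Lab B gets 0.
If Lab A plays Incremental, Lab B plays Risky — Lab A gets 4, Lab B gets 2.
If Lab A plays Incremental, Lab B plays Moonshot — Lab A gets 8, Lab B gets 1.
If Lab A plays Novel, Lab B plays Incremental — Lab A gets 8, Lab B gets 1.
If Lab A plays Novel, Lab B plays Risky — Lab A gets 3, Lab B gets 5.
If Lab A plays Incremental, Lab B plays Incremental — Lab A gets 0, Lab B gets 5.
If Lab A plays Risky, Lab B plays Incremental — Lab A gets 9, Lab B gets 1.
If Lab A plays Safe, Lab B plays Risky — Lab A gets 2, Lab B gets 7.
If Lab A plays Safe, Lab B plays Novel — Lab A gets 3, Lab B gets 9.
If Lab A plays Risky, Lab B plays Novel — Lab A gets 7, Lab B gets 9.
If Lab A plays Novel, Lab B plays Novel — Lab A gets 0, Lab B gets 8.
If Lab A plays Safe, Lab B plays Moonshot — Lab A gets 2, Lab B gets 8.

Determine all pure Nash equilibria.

There is no pure-strategy Nash equilibrium.

Lab A against Incremental: payoffs 4, 0, 8, 9 → best response Risky.
Lab A against Novel: payoffs 3, 9, 0, 7 → best response Incremental.
Lab A against Risky: payoffs 2, 4, 3, 8 → best response Risky.
Lab A against Moonshot: payoffs 2, 8, 9, 3 → best response Novel.
Lab B against Safe: payoffs 5, 9, 7, 8 → best response Novel.
Lab B against Incremental: payoffs 5, 0, 2, 1 → best response Incremental.
Lab B against Novel: payoffs 1, 8, 5, 0 → best response Novel.
Lab B against Risky: payoffs 1, 9, 8, 5 → best response Novel.
No profile is a mutual best response for all players.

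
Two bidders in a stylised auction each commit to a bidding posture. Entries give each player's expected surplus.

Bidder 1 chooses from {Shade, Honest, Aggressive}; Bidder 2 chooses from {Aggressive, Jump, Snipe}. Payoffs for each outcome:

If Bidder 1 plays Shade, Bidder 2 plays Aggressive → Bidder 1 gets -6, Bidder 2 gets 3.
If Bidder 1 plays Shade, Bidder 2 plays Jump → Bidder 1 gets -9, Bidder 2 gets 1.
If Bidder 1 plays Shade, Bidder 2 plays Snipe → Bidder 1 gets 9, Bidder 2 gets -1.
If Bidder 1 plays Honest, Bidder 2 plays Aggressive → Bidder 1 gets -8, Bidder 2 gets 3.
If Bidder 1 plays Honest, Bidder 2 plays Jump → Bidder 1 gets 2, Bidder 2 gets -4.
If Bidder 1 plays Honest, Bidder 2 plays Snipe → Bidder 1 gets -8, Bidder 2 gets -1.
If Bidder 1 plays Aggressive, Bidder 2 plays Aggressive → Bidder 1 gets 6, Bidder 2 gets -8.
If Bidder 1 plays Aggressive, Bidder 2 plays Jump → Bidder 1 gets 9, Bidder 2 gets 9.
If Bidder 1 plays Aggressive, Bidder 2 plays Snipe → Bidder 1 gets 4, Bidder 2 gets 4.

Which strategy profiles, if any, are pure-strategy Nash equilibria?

The unique pure-strategy Nash equilibrium is (Aggressive, Jump).

(Shade, Aggressive): Bidder 1 can switch to Aggressive (-6 → 6). Not NE.
(Shade, Jump): Bidder 1 can switch to Honest (-9 → 2). Not NE.
(Shade, Snipe): Bidder 2 can switch to Aggressive (-1 → 3). Not NE.
(Honest, Aggressive): Bidder 1 can switch to Shade (-8 → -6). Not NE.
(Honest, Jump): Bidder 1 can switch to Aggressive (2 → 9). Not NE.
(Honest, Snipe): Bidder 1 can switch to Shade (-8 → 9). Not NE.
(Aggressive, Jump): Bidder 1 gets 9, best alternative 2; Bidder 2 gets 9, best alternative 4. No profitable deviation — NE.
(The remaining 2 profiles each have a profitable deviation by the same check.)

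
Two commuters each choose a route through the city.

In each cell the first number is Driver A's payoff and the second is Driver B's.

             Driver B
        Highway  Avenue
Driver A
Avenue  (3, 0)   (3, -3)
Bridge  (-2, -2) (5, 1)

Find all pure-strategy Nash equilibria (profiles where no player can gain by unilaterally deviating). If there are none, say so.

The pure Nash equilibria are (Avenue, Highway) and (Bridge, Avenue).

For each player, find the best response to each opponent profile; mutual best responses are the pure NE.
Driver A against Highway: payoffs 3, -2 → best response Avenue.
Driver A against Avenue: payoffs 3, 5 → best response Bridge.
Driver B against Avenue: payoffs 0, -3 → best response Highway.
Driver B against Bridge: payoffs -2, 1 → best response Avenue.
Mutual best responses: (Avenue, Highway); (Bridge, Avenue).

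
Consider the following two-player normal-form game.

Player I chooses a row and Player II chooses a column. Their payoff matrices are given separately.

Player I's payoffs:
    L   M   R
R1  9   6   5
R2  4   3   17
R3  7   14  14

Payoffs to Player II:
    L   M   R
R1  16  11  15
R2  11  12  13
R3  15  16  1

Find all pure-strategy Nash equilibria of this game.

(R1, L): Player I gets 9, best alternative 7; Player II gets 16, best alternative 15. No profitable deviation — NE.
(R1, M): Player I can switch to R3 (6 → 14). Not NE.
(R1, R): Player I can switch to R2 (5 → 17). Not NE.
(R2, L): Player I can switch to R1 (4 → 9). Not NE.
(R2, M): Player I can switch to R1 (3 → 6). Not NE.
(R2, R): Player I gets 17, best alternative 14; Player II gets 13, best alternative 12. No profitable deviation — NE.
(R3, L): Player I can switch to R1 (7 → 9). Not NE.
(R3, M): Player I gets 14, best alternative 6; Player II gets 16, best alternative 15. No profitable deviation — NE.
(R3, R): Player I can switch to R2 (14 → 17). Not NE.

The pure Nash equilibria are (R1, L) and (R2, R) and (R3, M).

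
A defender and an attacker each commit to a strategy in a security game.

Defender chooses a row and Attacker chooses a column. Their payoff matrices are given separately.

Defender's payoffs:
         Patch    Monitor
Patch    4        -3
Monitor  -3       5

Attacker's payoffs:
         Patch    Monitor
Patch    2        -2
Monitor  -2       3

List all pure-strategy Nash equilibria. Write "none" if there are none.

(Patch, Patch): Defender gets 4, best alternative -3; Attacker gets 2, best alternative -2. No profitable deviation — NE.
(Patch, Monitor): Defender can switch to Monitor (-3 → 5). Not NE.
(Monitor, Patch): Defender can switch to Patch (-3 → 4). Not NE.
(Monitor, Monitor): Defender gets 5, best alternative -3; Attacker gets 3, best alternative -2. No profitable deviation — NE.

(Patch, Patch) and (Monitor, Monitor)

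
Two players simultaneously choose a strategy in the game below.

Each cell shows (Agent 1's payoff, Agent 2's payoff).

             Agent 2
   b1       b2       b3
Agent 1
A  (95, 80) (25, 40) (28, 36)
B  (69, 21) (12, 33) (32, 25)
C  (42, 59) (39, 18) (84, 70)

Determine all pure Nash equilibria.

(A, b1) and (C, b3)

For each player, find the best response to each opponent profile; mutual best responses are the pure NE.
Agent 1 against b1: payoffs 95, 69, 42 → best response A.
Agent 1 against b2: payoffs 25, 12, 39 → best response C.
Agent 1 against b3: payoffs 28, 32, 84 → best response C.
Agent 2 against A: payoffs 80, 40, 36 → best response b1.
Agent 2 against B: payoffs 21, 33, 25 → best response b2.
Agent 2 against C: payoffs 59, 18, 70 → best response b3.
Mutual best responses: (A, b1); (C, b3).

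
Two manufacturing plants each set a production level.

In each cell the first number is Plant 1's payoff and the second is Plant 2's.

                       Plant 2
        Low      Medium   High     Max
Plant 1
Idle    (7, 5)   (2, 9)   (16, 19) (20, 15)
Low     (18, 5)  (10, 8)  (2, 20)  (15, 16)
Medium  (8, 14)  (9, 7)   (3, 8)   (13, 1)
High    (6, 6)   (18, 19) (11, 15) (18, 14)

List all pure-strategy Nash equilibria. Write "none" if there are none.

(Idle, Low): Plant 1 can switch to Low (7 → 18). Not NE.
(Idle, Medium): Plant 1 can switch to Low (2 → 10). Not NE.
(Idle, High): Plant 1 gets 16, best alternative 11; Plant 2 gets 19, best alternative 15. No profitable deviation — NE.
(Idle, Max): Plant 2 can switch to High (15 → 19). Not NE.
(Low, Low): Plant 2 can switch to Medium (5 → 8). Not NE.
(Low, Medium): Plant 1 can switch to High (10 → 18). Not NE.
(Low, High): Plant 1 can switch to Idle (2 → 16). Not NE.
(Low, Max): Plant 1 can switch to Idle (15 → 20). Not NE.
(Medium, Low): Plant 1 can switch to Low (8 → 18). Not NE.
(Medium, Medium): Plant 1 can switch to Low (9 → 10). Not NE.
(Medium, High): Plant 1 can switch to Idle (3 → 16). Not NE.
(High, Medium): Plant 1 gets 18, best alternative 10; Plant 2 gets 19, best alternative 15. No profitable deviation — NE.
(The remaining 4 profiles each have a profitable deviation by the same check.)

(Idle, High), (High, Medium)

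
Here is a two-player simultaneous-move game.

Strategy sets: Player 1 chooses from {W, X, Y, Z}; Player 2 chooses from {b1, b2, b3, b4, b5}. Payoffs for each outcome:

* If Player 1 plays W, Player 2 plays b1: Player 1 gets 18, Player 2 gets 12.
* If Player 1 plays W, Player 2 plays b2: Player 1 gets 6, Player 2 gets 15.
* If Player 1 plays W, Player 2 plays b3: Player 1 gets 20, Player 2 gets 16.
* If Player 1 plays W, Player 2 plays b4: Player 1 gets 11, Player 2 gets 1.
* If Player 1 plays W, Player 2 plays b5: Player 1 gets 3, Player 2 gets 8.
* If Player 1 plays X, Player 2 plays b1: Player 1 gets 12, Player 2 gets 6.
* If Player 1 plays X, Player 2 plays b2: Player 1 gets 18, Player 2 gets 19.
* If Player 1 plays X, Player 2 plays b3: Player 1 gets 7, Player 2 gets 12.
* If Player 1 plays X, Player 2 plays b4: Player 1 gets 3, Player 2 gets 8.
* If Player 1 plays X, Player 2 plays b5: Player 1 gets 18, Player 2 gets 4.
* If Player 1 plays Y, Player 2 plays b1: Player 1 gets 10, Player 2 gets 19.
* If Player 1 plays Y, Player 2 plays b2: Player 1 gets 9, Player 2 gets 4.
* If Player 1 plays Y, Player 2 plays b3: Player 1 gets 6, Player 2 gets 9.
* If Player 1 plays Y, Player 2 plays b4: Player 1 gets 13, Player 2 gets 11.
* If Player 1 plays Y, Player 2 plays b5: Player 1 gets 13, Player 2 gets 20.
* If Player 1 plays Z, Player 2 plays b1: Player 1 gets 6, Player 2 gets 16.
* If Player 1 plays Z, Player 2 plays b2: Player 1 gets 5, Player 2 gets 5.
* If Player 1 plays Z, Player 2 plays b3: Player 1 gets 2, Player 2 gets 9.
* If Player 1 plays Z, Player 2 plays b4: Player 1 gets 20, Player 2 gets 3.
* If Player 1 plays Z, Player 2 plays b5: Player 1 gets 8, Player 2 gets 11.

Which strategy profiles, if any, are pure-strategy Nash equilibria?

(W, b3) and (X, b2)

(W, b1): Player 2 can switch to b2 (12 → 15). Not NE.
(W, b2): Player 1 can switch to X (6 → 18). Not NE.
(W, b3): Player 1 gets 20, best alternative 7; Player 2 gets 16, best alternative 15. No profitable deviation — NE.
(W, b4): Player 1 can switch to Y (11 → 13). Not NE.
(W, b5): Player 1 can switch to X (3 → 18). Not NE.
(X, b1): Player 1 can switch to W (12 → 18). Not NE.
(X, b2): Player 1 gets 18, best alternative 9; Player 2 gets 19, best alternative 12. No profitable deviation — NE.
(X, b3): Player 1 can switch to W (7 → 20). Not NE.
(X, b4): Player 1 can switch to W (3 → 11). Not NE.
(X, b5): Player 2 can switch to b1 (4 → 6). Not NE.
(Y, b1): Player 1 can switch to W (10 → 18). Not NE.
(Y, b2): Player 1 can switch to X (9 → 18). Not NE.
(The remaining 8 profiles each have a profitable deviation by the same check.)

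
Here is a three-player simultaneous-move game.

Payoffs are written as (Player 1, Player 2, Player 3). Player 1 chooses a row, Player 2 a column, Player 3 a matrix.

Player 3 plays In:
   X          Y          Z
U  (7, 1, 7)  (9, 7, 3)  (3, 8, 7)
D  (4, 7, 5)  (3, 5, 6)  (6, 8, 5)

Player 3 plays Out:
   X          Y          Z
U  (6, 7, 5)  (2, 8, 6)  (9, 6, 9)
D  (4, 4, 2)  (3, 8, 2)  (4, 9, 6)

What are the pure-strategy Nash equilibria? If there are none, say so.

There is no pure-strategy Nash equilibrium.

Player 1 against (X, In): payoffs 7, 4 → best response U.
Player 1 against (X, Out): payoffs 6, 4 → best response U.
Player 1 against (Y, In): payoffs 9, 3 → best response U.
Player 1 against (Y, Out): payoffs 2, 3 → best response D.
Player 1 against (Z, In): payoffs 3, 6 → best response D.
Player 1 against (Z, Out): payoffs 9, 4 → best response U.
Player 2 against (U, In): payoffs 1, 7, 8 → best response Z.
Player 2 against (U, Out): payoffs 7, 8, 6 → best response Y.
Player 2 against (D, In): payoffs 7, 5, 8 → best response Z.
Player 2 against (D, Out): payoffs 4, 8, 9 → best response Z.
Player 3 against (U, X): payoffs 7, 5 → best response In.
Player 3 against (U, Y): payoffs 3, 6 → best response Out.
Player 3 against (U, Z): payoffs 7, 9 → best response Out.
Player 3 against (D, X): payoffs 5, 2 → best response In.
Player 3 against (D, Y): payoffs 6, 2 → best response In.
Player 3 against (D, Z): payoffs 5, 6 → best response Out.
No profile is a mutual best response for all players.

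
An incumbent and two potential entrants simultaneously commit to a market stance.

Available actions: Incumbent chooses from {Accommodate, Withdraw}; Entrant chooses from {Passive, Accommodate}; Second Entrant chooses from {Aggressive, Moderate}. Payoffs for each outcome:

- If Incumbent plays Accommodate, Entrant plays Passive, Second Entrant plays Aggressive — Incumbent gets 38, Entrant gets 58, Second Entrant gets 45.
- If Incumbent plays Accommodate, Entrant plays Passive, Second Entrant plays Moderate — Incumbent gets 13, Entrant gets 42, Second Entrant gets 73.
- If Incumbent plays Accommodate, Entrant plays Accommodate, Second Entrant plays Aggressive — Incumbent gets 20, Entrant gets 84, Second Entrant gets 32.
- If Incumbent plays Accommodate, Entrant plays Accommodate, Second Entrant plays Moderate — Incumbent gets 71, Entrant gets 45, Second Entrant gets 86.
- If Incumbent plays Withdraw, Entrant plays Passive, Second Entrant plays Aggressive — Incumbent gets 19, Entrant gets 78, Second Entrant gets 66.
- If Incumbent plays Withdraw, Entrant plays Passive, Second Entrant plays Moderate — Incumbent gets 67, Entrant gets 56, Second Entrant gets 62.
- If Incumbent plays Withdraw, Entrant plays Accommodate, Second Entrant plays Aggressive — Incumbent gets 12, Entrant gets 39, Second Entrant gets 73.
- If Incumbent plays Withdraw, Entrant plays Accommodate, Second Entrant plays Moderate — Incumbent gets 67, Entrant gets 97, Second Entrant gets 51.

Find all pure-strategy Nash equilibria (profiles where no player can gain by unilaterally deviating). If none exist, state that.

(Accommodate, Passive, Aggressive): Entrant can switch to Accommodate (58 → 84). Not NE.
(Accommodate, Passive, Moderate): Incumbent can switch to Withdraw (13 → 67). Not NE.
(Accommodate, Accommodate, Aggressive): Second Entrant can switch to Moderate (32 → 86). Not NE.
(Accommodate, Accommodate, Moderate): Incumbent gets 71, best alternative 67; Entrant gets 45, best alternative 42; Second Entrant gets 86, best alternative 32. No profitable deviation — NE.
(Withdraw, Passive, Aggressive): Incumbent can switch to Accommodate (19 → 38). Not NE.
(Withdraw, Passive, Moderate): Entrant can switch to Accommodate (56 → 97). Not NE.
(Withdraw, Accommodate, Aggressive): Incumbent can switch to Accommodate (12 → 20). Not NE.
(Withdraw, Accommodate, Moderate): Incumbent can switch to Accommodate (67 → 71). Not NE.

The unique pure-strategy Nash equilibrium is (Accommodate, Accommodate, Moderate).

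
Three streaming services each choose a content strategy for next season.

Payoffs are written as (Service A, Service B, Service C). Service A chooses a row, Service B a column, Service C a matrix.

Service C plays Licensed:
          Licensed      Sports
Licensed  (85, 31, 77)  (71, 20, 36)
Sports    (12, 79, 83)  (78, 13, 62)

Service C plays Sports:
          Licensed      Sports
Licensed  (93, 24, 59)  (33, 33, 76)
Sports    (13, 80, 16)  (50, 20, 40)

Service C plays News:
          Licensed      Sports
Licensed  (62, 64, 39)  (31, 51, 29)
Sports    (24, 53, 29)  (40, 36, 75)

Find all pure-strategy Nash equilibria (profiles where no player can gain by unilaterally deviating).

The unique pure-strategy Nash equilibrium is (Licensed, Licensed, Licensed).

For each player, find the best response to each opponent profile; mutual best responses are the pure NE.
Service A against (Licensed, Licensed): payoffs 85, 12 → best response Licensed.
Service A against (Licensed, Sports): payoffs 93, 13 → best response Licensed.
Service A against (Licensed, News): payoffs 62, 24 → best response Licensed.
Service A against (Sports, Licensed): payoffs 71, 78 → best response Sports.
Service A against (Sports, Sports): payoffs 33, 50 → best response Sports.
Service A against (Sports, News): payoffs 31, 40 → best response Sports.
Service B against (Licensed, Licensed): payoffs 31, 20 → best response Licensed.
Service B against (Licensed, Sports): payoffs 24, 33 → best response Sports.
Service B against (Licensed, News): payoffs 64, 51 → best response Licensed.
Service B against (Sports, Licensed): payoffs 79, 13 → best response Licensed.
Service B against (Sports, Sports): payoffs 80, 20 → best response Licensed.
Service B against (Sports, News): payoffs 53, 36 → best response Licensed.
Service C against (Licensed, Licensed): payoffs 77, 59, 39 → best response Licensed.
Service C against (Licensed, Sports): payoffs 36, 76, 29 → best response Sports.
Service C against (Sports, Licensed): payoffs 83, 16, 29 → best response Licensed.
Service C against (Sports, Sports): payoffs 62, 40, 75 → best response News.
Mutual best responses: (Licensed, Licensed, Licensed).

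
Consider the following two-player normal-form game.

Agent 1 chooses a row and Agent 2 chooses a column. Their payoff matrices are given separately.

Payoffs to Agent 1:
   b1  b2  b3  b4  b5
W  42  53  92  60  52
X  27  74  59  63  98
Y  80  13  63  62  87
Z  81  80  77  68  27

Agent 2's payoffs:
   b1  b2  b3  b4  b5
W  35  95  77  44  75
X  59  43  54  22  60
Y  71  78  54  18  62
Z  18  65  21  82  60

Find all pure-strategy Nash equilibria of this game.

(X, b5); (Z, b4)

Agent 1 against b1: payoffs 42, 27, 80, 81 → best response Z.
Agent 1 against b2: payoffs 53, 74, 13, 80 → best response Z.
Agent 1 against b3: payoffs 92, 59, 63, 77 → best response W.
Agent 1 against b4: payoffs 60, 63, 62, 68 → best response Z.
Agent 1 against b5: payoffs 52, 98, 87, 27 → best response X.
Agent 2 against W: payoffs 35, 95, 77, 44, 75 → best response b2.
Agent 2 against X: payoffs 59, 43, 54, 22, 60 → best response b5.
Agent 2 against Y: payoffs 71, 78, 54, 18, 62 → best response b2.
Agent 2 against Z: payoffs 18, 65, 21, 82, 60 → best response b4.
Mutual best responses: (X, b5); (Z, b4).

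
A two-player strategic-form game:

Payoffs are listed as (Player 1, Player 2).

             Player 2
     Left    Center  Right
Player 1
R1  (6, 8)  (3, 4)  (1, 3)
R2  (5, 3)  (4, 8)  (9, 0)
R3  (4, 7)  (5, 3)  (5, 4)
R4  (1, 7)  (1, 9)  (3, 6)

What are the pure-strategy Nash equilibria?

(R1, Left): Player 1 gets 6, best alternative 5; Player 2 gets 8, best alternative 4. No profitable deviation — NE.
(R1, Center): Player 1 can switch to R2 (3 → 4). Not NE.
(R1, Right): Player 1 can switch to R2 (1 → 9). Not NE.
(R2, Left): Player 1 can switch to R1 (5 → 6). Not NE.
(R2, Center): Player 1 can switch to R3 (4 → 5). Not NE.
(R2, Right): Player 2 can switch to Left (0 → 3). Not NE.
(R3, Left): Player 1 can switch to R1 (4 → 6). Not NE.
(R3, Center): Player 2 can switch to Left (3 → 7). Not NE.
(R3, Right): Player 1 can switch to R2 (5 → 9). Not NE.
(R4, Left): Player 1 can switch to R1 (1 → 6). Not NE.
(R4, Center): Player 1 can switch to R1 (1 → 3). Not NE.
(The remaining 1 profile has a profitable deviation by the same check.)

(R1, Left)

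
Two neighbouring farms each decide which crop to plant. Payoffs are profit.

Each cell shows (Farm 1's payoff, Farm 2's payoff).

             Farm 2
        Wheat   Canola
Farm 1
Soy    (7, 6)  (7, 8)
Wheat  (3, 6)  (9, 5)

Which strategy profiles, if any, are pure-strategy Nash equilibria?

Farm 1 against Wheat: payoffs 7, 3 → best response Soy.
Farm 1 against Canola: payoffs 7, 9 → best response Wheat.
Farm 2 against Soy: payoffs 6, 8 → best response Canola.
Farm 2 against Wheat: payoffs 6, 5 → best response Wheat.
No profile is a mutual best response for all players.

none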